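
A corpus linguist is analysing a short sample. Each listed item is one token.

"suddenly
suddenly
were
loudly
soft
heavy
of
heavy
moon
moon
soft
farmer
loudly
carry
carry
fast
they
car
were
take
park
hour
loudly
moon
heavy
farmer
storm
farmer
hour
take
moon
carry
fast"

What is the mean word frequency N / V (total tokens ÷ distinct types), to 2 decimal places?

N = 33 tokens, V = 16 types.
Mean frequency = N / V = 33 / 16 = 2.06

2.06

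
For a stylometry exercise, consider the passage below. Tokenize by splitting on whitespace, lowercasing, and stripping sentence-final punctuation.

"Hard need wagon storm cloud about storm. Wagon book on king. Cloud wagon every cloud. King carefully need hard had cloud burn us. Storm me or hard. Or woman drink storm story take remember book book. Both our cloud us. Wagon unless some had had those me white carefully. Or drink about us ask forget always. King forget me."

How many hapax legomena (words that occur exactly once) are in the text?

15

Frequencies: cloud:5, wagon:4, storm:4, hard:3, book:3, king:3, had:3, us:3, me:3, or:3, need:2, about:2, carefully:2, drink:2, forget:2, on:1, every:1, burn:1, woman:1, story:1, … (10 more, each freq 1)
Hapax (freq=1): always, ask, both, burn, every, on, our, remember, some, story, take, those, unless, white, woman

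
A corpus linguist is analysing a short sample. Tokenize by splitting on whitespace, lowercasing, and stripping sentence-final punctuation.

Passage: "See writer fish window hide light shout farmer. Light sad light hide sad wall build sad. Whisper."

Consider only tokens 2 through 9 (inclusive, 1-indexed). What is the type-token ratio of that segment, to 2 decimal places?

0.88

Segment tokens 2–9: writer, fish, window, hide, light, shout, farmer, light
Segment N = 8, segment V = 7.
TTR = 7 / 8 = 0.88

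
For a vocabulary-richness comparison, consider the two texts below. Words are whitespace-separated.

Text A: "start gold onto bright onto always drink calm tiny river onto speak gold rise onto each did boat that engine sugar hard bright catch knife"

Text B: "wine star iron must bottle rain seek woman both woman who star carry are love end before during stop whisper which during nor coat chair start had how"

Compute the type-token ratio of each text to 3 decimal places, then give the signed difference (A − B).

TTR(A) = 20/25 = 0.800
TTR(B) = 25/28 = 0.893
Difference = 0.800 − 0.893 = -0.093

-0.093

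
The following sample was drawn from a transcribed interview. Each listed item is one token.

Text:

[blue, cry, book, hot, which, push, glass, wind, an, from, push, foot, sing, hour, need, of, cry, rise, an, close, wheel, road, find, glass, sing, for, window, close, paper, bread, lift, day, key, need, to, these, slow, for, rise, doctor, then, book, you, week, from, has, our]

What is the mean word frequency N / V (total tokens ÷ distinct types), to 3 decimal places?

1.306

N = 47 tokens, V = 36 types.
Mean frequency = N / V = 47 / 36 = 1.306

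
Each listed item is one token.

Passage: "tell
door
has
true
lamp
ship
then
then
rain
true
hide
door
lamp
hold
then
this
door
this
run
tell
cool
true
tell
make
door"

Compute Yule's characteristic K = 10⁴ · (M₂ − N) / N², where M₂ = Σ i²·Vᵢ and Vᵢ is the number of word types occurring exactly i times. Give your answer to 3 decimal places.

544.000

Frequencies: door:4, tell:3, true:3, then:3, lamp:2, this:2, has:1, ship:1, rain:1, hide:1, hold:1, run:1, cool:1, make:1
N = 25. Frequency spectrum: V_1=8, V_2=2, V_3=3, V_4=1
M₂ = 1²·8 + 2²·2 + 3²·3 + 4²·1 = 59
K = 10000 × (59 − 25) / 25² = 544.000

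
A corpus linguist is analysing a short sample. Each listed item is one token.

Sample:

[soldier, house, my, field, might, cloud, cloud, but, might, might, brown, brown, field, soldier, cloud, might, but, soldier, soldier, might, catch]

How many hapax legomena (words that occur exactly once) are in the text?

Frequencies: might:5, soldier:4, cloud:3, field:2, but:2, brown:2, house:1, my:1, catch:1
Hapax (freq=1): catch, house, my

3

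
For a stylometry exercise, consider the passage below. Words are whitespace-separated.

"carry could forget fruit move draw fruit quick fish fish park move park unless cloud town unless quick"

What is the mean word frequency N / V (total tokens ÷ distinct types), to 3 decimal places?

N = 18 tokens, V = 12 types.
Mean frequency = N / V = 18 / 12 = 1.500

1.500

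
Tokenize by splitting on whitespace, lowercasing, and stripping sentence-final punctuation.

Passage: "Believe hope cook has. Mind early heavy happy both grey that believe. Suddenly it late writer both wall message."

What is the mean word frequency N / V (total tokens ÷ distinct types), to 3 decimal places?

1.118

N = 19 tokens, V = 17 types.
Mean frequency = N / V = 19 / 17 = 1.118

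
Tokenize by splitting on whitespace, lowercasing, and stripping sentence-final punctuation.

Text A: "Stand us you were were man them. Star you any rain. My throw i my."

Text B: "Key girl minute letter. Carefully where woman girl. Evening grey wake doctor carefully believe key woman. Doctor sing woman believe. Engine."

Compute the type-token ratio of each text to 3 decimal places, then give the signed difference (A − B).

0.133

TTR(A) = 12/15 = 0.800
TTR(B) = 14/21 = 0.667
Difference = 0.800 − 0.667 = 0.133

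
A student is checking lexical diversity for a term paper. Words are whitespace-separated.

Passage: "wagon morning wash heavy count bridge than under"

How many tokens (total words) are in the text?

Tokens: wagon, morning, wash, heavy, count, bridge, than, under
N = 8

8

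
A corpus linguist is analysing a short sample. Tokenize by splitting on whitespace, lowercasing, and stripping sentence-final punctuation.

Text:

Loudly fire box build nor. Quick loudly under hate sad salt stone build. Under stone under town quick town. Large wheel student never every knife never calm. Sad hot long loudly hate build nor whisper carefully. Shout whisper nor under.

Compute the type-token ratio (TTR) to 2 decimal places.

N = 40 tokens, V = 24 types.
TTR = V / N = 24 / 40 = 0.60

0.60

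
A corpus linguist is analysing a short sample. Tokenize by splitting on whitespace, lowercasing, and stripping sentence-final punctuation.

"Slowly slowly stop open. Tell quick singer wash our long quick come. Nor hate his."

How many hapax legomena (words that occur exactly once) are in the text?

Frequencies: slowly:2, quick:2, stop:1, open:1, tell:1, singer:1, wash:1, our:1, long:1, come:1, nor:1, hate:1, his:1
Hapax (freq=1): come, hate, his, long, nor, open, our, singer, stop, tell, wash

11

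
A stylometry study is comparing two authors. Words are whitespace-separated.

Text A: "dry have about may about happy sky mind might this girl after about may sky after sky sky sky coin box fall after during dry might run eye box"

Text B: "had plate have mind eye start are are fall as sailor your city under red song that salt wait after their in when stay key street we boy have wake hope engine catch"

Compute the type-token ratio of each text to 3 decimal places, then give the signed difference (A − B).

TTR(A) = 17/29 = 0.586
TTR(B) = 31/33 = 0.939
Difference = 0.586 − 0.939 = -0.353

-0.353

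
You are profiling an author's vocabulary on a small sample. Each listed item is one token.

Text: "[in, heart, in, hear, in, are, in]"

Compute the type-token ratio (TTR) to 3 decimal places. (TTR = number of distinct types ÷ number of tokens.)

0.571

N = 7 tokens, V = 4 types.
TTR = V / N = 4 / 7 = 0.571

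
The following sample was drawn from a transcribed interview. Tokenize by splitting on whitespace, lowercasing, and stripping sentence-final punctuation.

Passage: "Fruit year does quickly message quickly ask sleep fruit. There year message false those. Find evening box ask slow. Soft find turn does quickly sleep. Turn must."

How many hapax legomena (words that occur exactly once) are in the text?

Frequencies: quickly:3, fruit:2, year:2, does:2, message:2, ask:2, sleep:2, find:2, turn:2, there:1, false:1, those:1, evening:1, box:1, slow:1, soft:1, must:1
Hapax (freq=1): box, evening, false, must, slow, soft, there, those

8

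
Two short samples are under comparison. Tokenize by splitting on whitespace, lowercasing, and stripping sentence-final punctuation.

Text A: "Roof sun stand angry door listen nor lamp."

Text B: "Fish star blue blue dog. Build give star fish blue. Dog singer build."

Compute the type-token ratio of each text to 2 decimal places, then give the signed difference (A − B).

0.46

TTR(A) = 8/8 = 1.00
TTR(B) = 7/13 = 0.54
Difference = 1.00 − 0.54 = 0.46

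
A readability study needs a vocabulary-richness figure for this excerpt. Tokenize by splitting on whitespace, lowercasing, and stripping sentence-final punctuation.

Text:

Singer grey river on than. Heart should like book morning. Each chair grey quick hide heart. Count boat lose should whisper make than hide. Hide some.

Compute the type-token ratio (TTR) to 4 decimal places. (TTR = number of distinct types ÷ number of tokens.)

0.7692

N = 26 tokens, V = 20 types.
TTR = V / N = 20 / 26 = 0.7692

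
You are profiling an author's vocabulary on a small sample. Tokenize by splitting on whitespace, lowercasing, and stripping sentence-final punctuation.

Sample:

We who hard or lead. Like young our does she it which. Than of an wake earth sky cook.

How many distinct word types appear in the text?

Distinct types: {an, cook, does, earth, hard, it, lead, like, of, or, our, she, sky, than, wake, we, which, who, young}
V = 19

19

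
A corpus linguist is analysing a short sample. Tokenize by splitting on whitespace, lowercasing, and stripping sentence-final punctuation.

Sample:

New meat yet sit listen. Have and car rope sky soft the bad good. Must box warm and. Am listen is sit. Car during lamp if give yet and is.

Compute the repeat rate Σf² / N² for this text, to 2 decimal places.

0.05

Frequencies: and:3, yet:2, sit:2, listen:2, car:2, is:2, new:1, meat:1, have:1, rope:1, sky:1, soft:1, the:1, bad:1, good:1, must:1, box:1, warm:1, am:1, during:1, … (3 more, each freq 1)
Σf² = 46; N² = 900
Repeat rate = 46 / 900 = 0.05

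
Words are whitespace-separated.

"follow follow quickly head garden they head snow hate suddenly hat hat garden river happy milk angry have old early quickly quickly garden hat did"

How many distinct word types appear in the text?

17

Distinct types: {angry, did, early, follow, garden, happy, hat, hate, have, head, milk, old, quickly, river, snow, suddenly, they}
V = 17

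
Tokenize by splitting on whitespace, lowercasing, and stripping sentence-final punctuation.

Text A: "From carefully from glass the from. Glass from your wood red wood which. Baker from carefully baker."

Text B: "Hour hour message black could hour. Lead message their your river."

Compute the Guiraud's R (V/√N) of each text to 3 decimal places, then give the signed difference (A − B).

A: V=9, N=17, R=2.183
B: V=8, N=11, R=2.412
Difference = 2.183 − 2.412 = -0.229

-0.229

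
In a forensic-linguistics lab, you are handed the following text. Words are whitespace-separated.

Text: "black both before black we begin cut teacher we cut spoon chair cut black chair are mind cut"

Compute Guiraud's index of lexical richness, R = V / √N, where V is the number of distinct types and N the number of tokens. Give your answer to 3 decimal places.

N = 18, V = 11.
√N = 4.242641
R = 11 / 4.242641 = 2.593

2.593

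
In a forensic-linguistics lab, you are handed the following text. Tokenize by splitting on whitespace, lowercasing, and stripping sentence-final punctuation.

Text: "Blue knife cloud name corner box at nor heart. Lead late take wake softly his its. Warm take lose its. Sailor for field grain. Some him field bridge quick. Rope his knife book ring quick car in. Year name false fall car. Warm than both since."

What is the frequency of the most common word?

2

Frequencies: knife:2, name:2, take:2, his:2, its:2, warm:2, field:2, quick:2, car:2, blue:1, cloud:1, corner:1, box:1, at:1, nor:1, heart:1, lead:1, late:1, wake:1, softly:1, … (17 more, each freq 1)
Most common: 'knife' with frequency 2.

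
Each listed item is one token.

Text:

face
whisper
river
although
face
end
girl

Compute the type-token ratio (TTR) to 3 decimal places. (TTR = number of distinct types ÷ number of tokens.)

N = 7 tokens, V = 6 types.
TTR = V / N = 6 / 7 = 0.857

0.857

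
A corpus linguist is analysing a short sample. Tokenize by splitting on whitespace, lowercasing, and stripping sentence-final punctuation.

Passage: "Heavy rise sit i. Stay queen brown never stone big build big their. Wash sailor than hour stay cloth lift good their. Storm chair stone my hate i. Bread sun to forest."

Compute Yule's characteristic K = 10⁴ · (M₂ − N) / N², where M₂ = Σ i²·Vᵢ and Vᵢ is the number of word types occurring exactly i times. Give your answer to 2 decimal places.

97.66

Frequencies: i:2, stay:2, stone:2, big:2, their:2, heavy:1, rise:1, sit:1, queen:1, brown:1, never:1, build:1, wash:1, sailor:1, than:1, hour:1, cloth:1, lift:1, good:1, storm:1, … (7 more, each freq 1)
N = 32. Frequency spectrum: V_1=22, V_2=5
M₂ = 1²·22 + 2²·5 = 42
K = 10000 × (42 − 32) / 32² = 97.66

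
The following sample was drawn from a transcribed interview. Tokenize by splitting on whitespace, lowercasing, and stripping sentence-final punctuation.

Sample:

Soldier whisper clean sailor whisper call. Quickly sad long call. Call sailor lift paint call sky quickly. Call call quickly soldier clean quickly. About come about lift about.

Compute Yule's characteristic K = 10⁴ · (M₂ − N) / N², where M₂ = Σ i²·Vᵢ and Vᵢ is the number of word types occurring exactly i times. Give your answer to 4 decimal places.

Frequencies: call:6, quickly:4, about:3, soldier:2, whisper:2, clean:2, sailor:2, lift:2, sad:1, long:1, paint:1, sky:1, come:1
N = 28. Frequency spectrum: V_1=5, V_2=5, V_3=1, V_4=1, V_6=1
M₂ = 1²·5 + 2²·5 + 3²·1 + 4²·1 + 6²·1 = 86
K = 10000 × (86 − 28) / 28² = 739.7959

739.7959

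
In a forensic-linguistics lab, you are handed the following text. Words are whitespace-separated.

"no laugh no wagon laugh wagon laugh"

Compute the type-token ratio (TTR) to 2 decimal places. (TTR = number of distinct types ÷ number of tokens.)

0.43

N = 7 tokens, V = 3 types.
TTR = V / N = 3 / 7 = 0.43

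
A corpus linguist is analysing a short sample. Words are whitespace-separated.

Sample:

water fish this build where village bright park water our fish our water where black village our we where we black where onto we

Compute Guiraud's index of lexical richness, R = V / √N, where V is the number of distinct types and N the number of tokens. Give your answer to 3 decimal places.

2.449

N = 24, V = 12.
√N = 4.898979
R = 12 / 4.898979 = 2.449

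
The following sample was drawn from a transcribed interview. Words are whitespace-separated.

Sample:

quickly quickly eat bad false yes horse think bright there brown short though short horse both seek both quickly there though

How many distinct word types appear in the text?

Distinct types: {bad, both, bright, brown, eat, false, horse, quickly, seek, short, there, think, though, yes}
V = 14

14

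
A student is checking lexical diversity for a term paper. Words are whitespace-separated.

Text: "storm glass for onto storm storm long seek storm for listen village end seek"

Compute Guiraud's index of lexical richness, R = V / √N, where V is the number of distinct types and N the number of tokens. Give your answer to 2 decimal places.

2.41

N = 14, V = 9.
√N = 3.741657
R = 9 / 3.741657 = 2.41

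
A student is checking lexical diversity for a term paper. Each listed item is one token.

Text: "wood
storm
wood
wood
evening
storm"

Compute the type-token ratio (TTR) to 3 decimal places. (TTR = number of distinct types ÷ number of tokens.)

N = 6 tokens, V = 3 types.
TTR = V / N = 3 / 6 = 0.500

0.500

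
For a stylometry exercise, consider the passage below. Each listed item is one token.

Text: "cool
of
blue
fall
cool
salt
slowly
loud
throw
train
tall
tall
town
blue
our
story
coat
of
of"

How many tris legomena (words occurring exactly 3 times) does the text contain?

1

Frequencies: of:3, cool:2, blue:2, tall:2, fall:1, salt:1, slowly:1, loud:1, throw:1, train:1, town:1, our:1, story:1, coat:1
Words with frequency 3: of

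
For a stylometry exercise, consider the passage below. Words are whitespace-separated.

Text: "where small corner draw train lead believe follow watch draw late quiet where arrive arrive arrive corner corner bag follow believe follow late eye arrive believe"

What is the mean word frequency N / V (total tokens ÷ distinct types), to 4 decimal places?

N = 26 tokens, V = 14 types.
Mean frequency = N / V = 26 / 14 = 1.8571

1.8571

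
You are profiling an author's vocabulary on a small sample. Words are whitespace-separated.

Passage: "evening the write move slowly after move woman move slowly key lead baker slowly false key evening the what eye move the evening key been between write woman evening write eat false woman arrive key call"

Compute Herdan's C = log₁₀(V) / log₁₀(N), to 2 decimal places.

0.81

N = 36, V = 18.
log₁₀(V) = 1.255273, log₁₀(N) = 1.556303
C = 1.255273 / 1.556303 = 0.81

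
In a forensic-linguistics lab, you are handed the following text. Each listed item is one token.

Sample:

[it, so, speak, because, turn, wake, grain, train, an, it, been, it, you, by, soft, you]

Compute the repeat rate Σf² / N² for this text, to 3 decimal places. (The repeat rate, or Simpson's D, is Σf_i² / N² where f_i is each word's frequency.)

Frequencies: it:3, you:2, so:1, speak:1, because:1, turn:1, wake:1, grain:1, train:1, an:1, been:1, by:1, soft:1
Σf² = 24; N² = 256
Repeat rate = 24 / 256 = 0.094

0.094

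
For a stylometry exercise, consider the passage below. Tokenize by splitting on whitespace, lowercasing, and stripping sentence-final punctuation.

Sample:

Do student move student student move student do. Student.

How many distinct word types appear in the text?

Distinct types: {do, move, student}
V = 3

3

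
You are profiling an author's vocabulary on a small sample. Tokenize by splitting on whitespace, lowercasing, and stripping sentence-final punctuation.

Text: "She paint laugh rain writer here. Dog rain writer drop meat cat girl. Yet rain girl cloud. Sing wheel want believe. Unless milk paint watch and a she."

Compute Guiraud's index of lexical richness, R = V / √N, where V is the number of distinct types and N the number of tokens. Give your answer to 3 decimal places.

N = 28, V = 22.
√N = 5.291503
R = 22 / 5.291503 = 4.158

4.158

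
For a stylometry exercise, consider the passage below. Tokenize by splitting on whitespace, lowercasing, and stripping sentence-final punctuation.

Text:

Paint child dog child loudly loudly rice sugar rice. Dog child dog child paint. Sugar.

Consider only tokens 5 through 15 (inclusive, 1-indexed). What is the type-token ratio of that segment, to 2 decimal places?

Segment tokens 5–15: loudly, loudly, rice, sugar, rice, dog, child, dog, child, paint, sugar
Segment N = 11, segment V = 6.
TTR = 6 / 11 = 0.55

0.55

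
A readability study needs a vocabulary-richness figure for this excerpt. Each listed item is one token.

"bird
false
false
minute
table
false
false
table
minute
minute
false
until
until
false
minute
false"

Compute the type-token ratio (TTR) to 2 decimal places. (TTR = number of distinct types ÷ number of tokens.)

N = 16 tokens, V = 5 types.
TTR = V / N = 5 / 16 = 0.31

0.31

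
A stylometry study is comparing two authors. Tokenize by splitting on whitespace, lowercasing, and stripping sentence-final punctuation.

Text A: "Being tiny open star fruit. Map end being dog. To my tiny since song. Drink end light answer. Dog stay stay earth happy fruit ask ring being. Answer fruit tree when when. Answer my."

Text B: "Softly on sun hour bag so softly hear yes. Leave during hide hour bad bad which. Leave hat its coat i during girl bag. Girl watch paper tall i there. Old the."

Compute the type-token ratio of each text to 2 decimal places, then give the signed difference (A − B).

TTR(A) = 22/34 = 0.65
TTR(B) = 24/32 = 0.75
Difference = 0.65 − 0.75 = -0.10

-0.10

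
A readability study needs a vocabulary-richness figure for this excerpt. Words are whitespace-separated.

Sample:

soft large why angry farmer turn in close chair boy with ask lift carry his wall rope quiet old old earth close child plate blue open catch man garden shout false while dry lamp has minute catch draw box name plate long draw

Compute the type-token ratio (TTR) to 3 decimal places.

0.884

N = 43 tokens, V = 38 types.
TTR = V / N = 38 / 43 = 0.884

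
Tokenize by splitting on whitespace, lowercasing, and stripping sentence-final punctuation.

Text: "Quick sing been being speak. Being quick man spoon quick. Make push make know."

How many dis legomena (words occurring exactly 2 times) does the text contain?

Frequencies: quick:3, being:2, make:2, sing:1, been:1, speak:1, man:1, spoon:1, push:1, know:1
Words with frequency 2: being, make

2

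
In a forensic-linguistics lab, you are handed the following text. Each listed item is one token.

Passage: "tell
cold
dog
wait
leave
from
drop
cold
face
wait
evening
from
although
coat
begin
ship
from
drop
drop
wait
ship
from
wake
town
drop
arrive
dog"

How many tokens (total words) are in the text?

Tokens: tell, cold, dog, wait, leave, from, drop, cold, face, wait, evening, from, although, coat, begin, ship, from, drop, drop, wait, ship, from, wake, town, drop, arrive, dog
N = 27

27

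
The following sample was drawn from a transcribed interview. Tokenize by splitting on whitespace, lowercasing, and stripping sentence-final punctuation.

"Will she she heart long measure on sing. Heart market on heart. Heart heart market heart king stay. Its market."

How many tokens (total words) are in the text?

Tokens: will, she, she, heart, long, measure, on, sing, heart, market, on, heart, heart, heart, market, heart, king, stay, its, market
N = 20

20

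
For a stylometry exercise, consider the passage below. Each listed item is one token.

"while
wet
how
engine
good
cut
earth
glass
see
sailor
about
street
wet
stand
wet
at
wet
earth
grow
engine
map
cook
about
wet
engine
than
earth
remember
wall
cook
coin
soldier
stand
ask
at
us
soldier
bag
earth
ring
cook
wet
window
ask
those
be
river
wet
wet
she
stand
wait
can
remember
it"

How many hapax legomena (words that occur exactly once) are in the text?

Frequencies: wet:8, earth:4, engine:3, stand:3, cook:3, about:2, at:2, remember:2, soldier:2, ask:2, while:1, how:1, good:1, cut:1, glass:1, see:1, sailor:1, street:1, grow:1, map:1, … (14 more, each freq 1)
Hapax (freq=1): bag, be, can, coin, cut, glass, good, grow, how, it, map, ring, river, sailor, see, she, street, than, those, us, wait, wall, while, window

24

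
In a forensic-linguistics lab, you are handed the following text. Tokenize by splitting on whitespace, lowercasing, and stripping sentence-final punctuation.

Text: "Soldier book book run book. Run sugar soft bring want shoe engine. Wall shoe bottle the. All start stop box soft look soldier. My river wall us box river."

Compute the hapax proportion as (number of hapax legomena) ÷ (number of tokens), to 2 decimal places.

0.41

Frequencies: book:3, soldier:2, run:2, soft:2, shoe:2, wall:2, box:2, river:2, sugar:1, bring:1, want:1, engine:1, bottle:1, the:1, all:1, start:1, stop:1, look:1, my:1, us:1
Hapax count = 12; token count = 29.
Ratio = 12 / 29 = 0.41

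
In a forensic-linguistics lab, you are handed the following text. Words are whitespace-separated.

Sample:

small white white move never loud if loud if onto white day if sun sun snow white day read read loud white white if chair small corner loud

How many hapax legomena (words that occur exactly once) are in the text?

6

Frequencies: white:6, loud:4, if:4, small:2, day:2, sun:2, read:2, move:1, never:1, onto:1, snow:1, chair:1, corner:1
Hapax (freq=1): chair, corner, move, never, onto, snow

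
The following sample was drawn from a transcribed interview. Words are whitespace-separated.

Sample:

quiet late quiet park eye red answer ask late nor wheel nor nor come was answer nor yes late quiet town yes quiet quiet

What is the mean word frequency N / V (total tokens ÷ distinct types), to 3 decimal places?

1.846

N = 24 tokens, V = 13 types.
Mean frequency = N / V = 24 / 13 = 1.846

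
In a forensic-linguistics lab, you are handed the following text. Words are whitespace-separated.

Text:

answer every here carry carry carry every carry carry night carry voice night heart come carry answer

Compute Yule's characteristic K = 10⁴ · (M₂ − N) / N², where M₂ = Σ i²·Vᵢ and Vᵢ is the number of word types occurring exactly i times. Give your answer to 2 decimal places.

Frequencies: carry:7, answer:2, every:2, night:2, here:1, voice:1, heart:1, come:1
N = 17. Frequency spectrum: V_1=4, V_2=3, V_7=1
M₂ = 1²·4 + 2²·3 + 7²·1 = 65
K = 10000 × (65 − 17) / 17² = 1660.90

1660.90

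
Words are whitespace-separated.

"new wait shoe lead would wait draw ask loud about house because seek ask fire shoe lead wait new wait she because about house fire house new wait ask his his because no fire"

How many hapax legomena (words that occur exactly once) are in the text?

6

Frequencies: wait:5, new:3, ask:3, house:3, because:3, fire:3, shoe:2, lead:2, about:2, his:2, would:1, draw:1, loud:1, seek:1, she:1, no:1
Hapax (freq=1): draw, loud, no, seek, she, would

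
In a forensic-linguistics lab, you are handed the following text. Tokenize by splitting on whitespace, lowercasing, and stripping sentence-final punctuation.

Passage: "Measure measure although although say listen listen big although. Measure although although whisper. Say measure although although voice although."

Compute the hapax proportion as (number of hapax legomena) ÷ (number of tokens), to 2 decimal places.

0.16

Frequencies: although:8, measure:4, say:2, listen:2, big:1, whisper:1, voice:1
Hapax count = 3; token count = 19.
Ratio = 3 / 19 = 0.16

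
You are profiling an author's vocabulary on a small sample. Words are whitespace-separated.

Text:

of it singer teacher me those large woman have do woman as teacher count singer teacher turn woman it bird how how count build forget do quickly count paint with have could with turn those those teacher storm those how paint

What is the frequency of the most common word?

4

Frequencies: teacher:4, those:4, woman:3, count:3, how:3, it:2, singer:2, have:2, do:2, turn:2, paint:2, with:2, of:1, me:1, large:1, as:1, bird:1, build:1, forget:1, quickly:1, … (2 more, each freq 1)
Most common: 'teacher' with frequency 4.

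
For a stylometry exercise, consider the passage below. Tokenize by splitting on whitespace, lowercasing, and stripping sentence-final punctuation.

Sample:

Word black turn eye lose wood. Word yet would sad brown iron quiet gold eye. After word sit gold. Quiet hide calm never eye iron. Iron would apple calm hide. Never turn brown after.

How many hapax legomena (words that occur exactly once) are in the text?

Frequencies: word:3, eye:3, iron:3, turn:2, would:2, brown:2, quiet:2, gold:2, after:2, hide:2, calm:2, never:2, black:1, lose:1, wood:1, yet:1, sad:1, sit:1, apple:1
Hapax (freq=1): apple, black, lose, sad, sit, wood, yet

7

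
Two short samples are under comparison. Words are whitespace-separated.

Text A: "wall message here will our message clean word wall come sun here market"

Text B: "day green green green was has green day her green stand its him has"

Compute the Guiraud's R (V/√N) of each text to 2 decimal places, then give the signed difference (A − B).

0.63

A: V=10, N=13, R=2.77
B: V=8, N=14, R=2.14
Difference = 2.77 − 2.14 = 0.63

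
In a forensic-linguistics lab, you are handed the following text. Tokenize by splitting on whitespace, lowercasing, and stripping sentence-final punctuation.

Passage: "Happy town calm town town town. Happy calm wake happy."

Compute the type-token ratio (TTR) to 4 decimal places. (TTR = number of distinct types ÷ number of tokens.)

0.4000

N = 10 tokens, V = 4 types.
TTR = V / N = 4 / 10 = 0.4000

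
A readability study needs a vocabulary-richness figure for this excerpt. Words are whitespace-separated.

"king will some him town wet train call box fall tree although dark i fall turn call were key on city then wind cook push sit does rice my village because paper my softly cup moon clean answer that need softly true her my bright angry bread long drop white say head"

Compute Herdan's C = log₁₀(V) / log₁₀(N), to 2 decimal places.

0.97

N = 52, V = 47.
log₁₀(V) = 1.672098, log₁₀(N) = 1.716003
C = 1.672098 / 1.716003 = 0.97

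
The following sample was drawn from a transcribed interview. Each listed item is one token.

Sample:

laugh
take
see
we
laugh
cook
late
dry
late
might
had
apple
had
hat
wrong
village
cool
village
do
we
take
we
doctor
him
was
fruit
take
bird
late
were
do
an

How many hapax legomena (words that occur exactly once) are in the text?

15

Frequencies: take:3, we:3, late:3, laugh:2, had:2, village:2, do:2, see:1, cook:1, dry:1, might:1, apple:1, hat:1, wrong:1, cool:1, doctor:1, him:1, was:1, fruit:1, bird:1, … (2 more, each freq 1)
Hapax (freq=1): an, apple, bird, cook, cool, doctor, dry, fruit, hat, him, might, see, was, were, wrong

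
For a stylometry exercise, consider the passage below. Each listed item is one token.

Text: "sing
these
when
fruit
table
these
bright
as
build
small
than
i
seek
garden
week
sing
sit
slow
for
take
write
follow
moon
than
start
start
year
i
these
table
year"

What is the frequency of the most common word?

Frequencies: these:3, sing:2, table:2, than:2, i:2, start:2, year:2, when:1, fruit:1, bright:1, as:1, build:1, small:1, seek:1, garden:1, week:1, sit:1, slow:1, for:1, take:1, … (3 more, each freq 1)
Most common: 'these' with frequency 3.

3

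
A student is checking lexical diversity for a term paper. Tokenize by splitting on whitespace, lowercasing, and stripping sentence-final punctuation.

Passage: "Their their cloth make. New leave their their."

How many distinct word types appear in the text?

Distinct types: {cloth, leave, make, new, their}
V = 5

5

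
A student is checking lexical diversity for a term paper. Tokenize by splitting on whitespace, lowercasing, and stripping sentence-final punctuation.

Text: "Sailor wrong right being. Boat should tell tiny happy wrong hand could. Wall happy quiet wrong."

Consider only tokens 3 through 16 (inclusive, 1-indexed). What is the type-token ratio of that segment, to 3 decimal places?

Segment tokens 3–16: right, being, boat, should, tell, tiny, happy, wrong, hand, could, wall, happy, quiet, wrong
Segment N = 14, segment V = 12.
TTR = 12 / 14 = 0.857

0.857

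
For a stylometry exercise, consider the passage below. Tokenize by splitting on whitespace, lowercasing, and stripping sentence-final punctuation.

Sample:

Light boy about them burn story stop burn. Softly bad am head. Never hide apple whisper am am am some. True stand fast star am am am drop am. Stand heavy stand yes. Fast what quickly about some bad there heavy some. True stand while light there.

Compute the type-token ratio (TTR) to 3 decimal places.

N = 47 tokens, V = 27 types.
TTR = V / N = 27 / 47 = 0.574

0.574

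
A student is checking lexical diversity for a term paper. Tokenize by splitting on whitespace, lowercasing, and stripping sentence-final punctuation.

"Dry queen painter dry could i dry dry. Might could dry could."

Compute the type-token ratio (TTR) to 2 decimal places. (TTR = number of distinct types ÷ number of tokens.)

0.50

N = 12 tokens, V = 6 types.
TTR = V / N = 6 / 12 = 0.50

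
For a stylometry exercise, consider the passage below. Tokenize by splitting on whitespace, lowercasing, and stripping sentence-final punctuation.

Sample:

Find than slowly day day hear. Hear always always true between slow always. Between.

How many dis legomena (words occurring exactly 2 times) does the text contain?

3

Frequencies: always:3, day:2, hear:2, between:2, find:1, than:1, slowly:1, true:1, slow:1
Words with frequency 2: between, day, hear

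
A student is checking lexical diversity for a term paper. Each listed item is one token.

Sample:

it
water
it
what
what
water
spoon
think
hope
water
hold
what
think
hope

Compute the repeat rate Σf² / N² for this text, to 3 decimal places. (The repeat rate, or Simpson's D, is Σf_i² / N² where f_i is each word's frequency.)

0.163

Frequencies: water:3, what:3, it:2, think:2, hope:2, spoon:1, hold:1
Σf² = 32; N² = 196
Repeat rate = 32 / 196 = 0.163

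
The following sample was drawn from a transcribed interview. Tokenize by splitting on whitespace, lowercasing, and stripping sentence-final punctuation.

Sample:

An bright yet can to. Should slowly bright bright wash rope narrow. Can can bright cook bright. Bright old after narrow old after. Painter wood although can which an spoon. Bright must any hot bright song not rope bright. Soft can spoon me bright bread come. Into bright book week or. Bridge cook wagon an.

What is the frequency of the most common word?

Frequencies: bright:11, can:5, an:3, rope:2, narrow:2, cook:2, old:2, after:2, spoon:2, yet:1, to:1, should:1, slowly:1, wash:1, painter:1, wood:1, although:1, which:1, must:1, any:1, … (13 more, each freq 1)
Most common: 'bright' with frequency 11.

11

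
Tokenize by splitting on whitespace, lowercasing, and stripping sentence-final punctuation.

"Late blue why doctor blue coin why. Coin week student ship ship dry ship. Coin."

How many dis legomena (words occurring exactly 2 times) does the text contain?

Frequencies: coin:3, ship:3, blue:2, why:2, late:1, doctor:1, week:1, student:1, dry:1
Words with frequency 2: blue, why

2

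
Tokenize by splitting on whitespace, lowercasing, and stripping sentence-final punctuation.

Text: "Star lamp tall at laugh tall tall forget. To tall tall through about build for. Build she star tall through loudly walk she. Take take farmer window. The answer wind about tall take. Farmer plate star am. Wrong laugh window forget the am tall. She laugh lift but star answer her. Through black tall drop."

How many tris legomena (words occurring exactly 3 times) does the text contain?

Frequencies: tall:9, star:4, laugh:3, through:3, she:3, take:3, forget:2, about:2, build:2, farmer:2, window:2, the:2, answer:2, am:2, lamp:1, at:1, to:1, for:1, loudly:1, walk:1, … (8 more, each freq 1)
Words with frequency 3: laugh, she, take, through

4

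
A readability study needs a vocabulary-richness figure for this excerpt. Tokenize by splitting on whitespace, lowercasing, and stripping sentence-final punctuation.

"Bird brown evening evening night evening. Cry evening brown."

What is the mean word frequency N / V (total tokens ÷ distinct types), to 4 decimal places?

N = 9 tokens, V = 5 types.
Mean frequency = N / V = 9 / 5 = 1.8000

1.8000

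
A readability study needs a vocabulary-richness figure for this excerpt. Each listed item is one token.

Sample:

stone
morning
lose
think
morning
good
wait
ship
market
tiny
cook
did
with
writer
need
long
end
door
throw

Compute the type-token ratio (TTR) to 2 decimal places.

N = 19 tokens, V = 18 types.
TTR = V / N = 18 / 19 = 0.95

0.95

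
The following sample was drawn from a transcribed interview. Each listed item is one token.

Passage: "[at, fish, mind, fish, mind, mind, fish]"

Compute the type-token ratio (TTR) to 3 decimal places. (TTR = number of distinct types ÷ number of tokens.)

0.429

N = 7 tokens, V = 3 types.
TTR = V / N = 3 / 7 = 0.429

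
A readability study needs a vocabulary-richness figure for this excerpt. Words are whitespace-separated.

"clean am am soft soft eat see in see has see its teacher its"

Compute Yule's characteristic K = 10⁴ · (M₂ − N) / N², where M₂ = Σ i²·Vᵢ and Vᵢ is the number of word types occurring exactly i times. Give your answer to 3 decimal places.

Frequencies: see:3, am:2, soft:2, its:2, clean:1, eat:1, in:1, has:1, teacher:1
N = 14. Frequency spectrum: V_1=5, V_2=3, V_3=1
M₂ = 1²·5 + 2²·3 + 3²·1 = 26
K = 10000 × (26 − 14) / 14² = 612.245

612.245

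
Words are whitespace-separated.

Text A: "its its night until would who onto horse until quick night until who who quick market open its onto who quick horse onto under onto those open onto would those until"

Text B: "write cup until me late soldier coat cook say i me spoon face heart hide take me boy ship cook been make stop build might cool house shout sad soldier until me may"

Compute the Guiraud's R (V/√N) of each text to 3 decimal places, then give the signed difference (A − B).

A: V=12, N=31, R=2.155
B: V=27, N=33, R=4.700
Difference = 2.155 − 4.700 = -2.545

-2.545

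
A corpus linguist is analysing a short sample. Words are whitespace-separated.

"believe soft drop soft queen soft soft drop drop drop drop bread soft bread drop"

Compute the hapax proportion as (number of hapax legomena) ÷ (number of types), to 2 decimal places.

Frequencies: drop:6, soft:5, bread:2, believe:1, queen:1
Hapax count = 2; type count = 5.
Ratio = 2 / 5 = 0.40

0.40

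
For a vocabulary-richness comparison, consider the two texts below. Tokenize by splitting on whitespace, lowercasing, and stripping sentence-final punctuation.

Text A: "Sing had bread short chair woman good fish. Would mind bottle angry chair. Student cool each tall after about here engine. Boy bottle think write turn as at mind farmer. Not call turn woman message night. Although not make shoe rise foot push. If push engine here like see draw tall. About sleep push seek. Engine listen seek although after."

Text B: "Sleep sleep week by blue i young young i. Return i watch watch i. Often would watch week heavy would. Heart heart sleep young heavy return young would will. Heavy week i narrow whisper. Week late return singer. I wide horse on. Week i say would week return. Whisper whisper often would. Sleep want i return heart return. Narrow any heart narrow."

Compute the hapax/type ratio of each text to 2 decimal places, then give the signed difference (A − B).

0.20

A: hapax=30, V=44, ratio=0.68
B: hapax=11, V=23, ratio=0.48
Difference = 0.68 − 0.48 = 0.20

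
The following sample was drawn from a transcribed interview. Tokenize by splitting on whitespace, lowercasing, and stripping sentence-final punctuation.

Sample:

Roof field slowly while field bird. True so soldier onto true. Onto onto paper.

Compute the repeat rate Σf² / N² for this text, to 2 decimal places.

Frequencies: onto:3, field:2, true:2, roof:1, slowly:1, while:1, bird:1, so:1, soldier:1, paper:1
Σf² = 24; N² = 196
Repeat rate = 24 / 196 = 0.12

0.12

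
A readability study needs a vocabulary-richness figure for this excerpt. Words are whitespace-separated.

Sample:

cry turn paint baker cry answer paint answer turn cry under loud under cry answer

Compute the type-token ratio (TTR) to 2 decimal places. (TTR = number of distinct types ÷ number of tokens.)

N = 15 tokens, V = 7 types.
TTR = V / N = 7 / 15 = 0.47

0.47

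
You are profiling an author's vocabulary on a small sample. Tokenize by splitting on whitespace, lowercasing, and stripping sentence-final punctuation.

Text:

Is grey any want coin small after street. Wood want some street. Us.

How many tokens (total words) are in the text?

13

Tokens: is, grey, any, want, coin, small, after, street, wood, want, some, street, us
N = 13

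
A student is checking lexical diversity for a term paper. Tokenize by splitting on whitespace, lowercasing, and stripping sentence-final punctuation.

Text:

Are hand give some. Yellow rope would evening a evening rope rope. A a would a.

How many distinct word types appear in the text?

Distinct types: {a, are, evening, give, hand, rope, some, would, yellow}
V = 9

9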